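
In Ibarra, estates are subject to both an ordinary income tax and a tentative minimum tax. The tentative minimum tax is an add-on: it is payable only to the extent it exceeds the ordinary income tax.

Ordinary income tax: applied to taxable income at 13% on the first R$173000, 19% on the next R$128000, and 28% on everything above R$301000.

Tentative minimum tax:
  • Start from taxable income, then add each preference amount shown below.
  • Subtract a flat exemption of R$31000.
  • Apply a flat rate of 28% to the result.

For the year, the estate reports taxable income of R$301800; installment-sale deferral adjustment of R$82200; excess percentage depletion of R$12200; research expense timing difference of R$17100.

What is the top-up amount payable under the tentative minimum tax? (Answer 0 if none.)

Tentative minimum tax:
  Adjusted income: R$301800 + R$82200 + R$12200 + R$17100 = R$413300
  Less exemption R$31000 → base R$382300
  R$382300 × 28% = R$107044

Ordinary income tax:
  R$173000 × 13% = R$22490
  R$128000 × 19% = R$24320
  R$800 × 28% = R$224
  → R$47034

Excess of tentative minimum tax over ordinary income tax: R$107044 − R$47034 = R$60010.

R$60010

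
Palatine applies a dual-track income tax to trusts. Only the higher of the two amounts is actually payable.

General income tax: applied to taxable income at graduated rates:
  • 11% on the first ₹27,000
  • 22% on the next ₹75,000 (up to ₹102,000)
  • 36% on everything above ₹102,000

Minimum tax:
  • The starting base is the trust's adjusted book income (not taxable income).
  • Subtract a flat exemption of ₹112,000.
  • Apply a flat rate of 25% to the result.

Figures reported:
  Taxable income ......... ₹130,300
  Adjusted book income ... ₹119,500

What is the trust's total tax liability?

₹29,658

General income tax:
  ₹27,000 × 11% = ₹2,970
  ₹75,000 × 22% = ₹16,500
  ₹28,300 × 36% = ₹10,188
  → ₹29,658

Minimum tax:
  Base (adjusted book income): ₹119,500
  Less exemption ₹112,000 → base ₹7,500
  ₹7,500 × 25% = ₹1,875

₹29,658 > ₹1,875, so the general income tax governs.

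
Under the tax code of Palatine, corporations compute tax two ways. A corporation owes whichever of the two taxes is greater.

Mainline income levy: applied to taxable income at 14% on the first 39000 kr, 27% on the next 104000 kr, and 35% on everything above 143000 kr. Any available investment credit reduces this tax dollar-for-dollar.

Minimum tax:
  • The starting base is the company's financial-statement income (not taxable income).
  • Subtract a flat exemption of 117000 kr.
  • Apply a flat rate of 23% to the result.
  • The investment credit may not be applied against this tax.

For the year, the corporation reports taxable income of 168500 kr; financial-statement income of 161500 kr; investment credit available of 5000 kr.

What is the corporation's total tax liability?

37465 kr

Mainline income levy:
  39000 kr × 14% = 5460 kr
  104000 kr × 27% = 28080 kr
  25500 kr × 35% = 8925 kr
  → 42465 kr
  Less investment credit 5000 kr → 37465 kr

Minimum tax:
  Base (financial-statement income): 161500 kr
  Less exemption 117000 kr → base 44500 kr
  44500 kr × 23% = 10235 kr

37465 kr > 10235 kr, so the mainline income levy governs.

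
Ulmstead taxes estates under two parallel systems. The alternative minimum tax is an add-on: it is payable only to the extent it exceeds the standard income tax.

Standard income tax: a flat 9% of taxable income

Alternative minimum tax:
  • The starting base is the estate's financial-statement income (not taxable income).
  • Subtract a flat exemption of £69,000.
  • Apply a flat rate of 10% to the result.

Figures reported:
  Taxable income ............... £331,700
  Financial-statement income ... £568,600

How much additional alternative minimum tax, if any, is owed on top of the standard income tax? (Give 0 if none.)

£20,107

Alternative minimum tax:
  Base (financial-statement income): £568,600
  Less exemption £69,000 → base £499,600
  £499,600 × 10% = £49,960

Standard income tax:
  £331,700 × 9% = £29,853

Excess of alternative minimum tax over standard income tax: £49,960 − £29,853 = £20,107.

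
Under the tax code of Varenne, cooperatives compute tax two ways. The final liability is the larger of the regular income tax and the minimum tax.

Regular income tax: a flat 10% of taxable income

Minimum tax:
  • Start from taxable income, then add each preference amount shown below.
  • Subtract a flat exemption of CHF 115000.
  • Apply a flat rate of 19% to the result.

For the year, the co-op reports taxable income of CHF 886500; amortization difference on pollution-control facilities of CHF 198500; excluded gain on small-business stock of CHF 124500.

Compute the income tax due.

Minimum tax:
  Adjusted income: CHF 886500 + CHF 198500 + CHF 124500 = CHF 1209500
  Less exemption CHF 115000 → base CHF 1094500
  CHF 1094500 × 19% = CHF 207955

Regular income tax:
  CHF 886500 × 10% = CHF 88650

CHF 207955 > CHF 88650, so the minimum tax is the binding amount.

CHF 207955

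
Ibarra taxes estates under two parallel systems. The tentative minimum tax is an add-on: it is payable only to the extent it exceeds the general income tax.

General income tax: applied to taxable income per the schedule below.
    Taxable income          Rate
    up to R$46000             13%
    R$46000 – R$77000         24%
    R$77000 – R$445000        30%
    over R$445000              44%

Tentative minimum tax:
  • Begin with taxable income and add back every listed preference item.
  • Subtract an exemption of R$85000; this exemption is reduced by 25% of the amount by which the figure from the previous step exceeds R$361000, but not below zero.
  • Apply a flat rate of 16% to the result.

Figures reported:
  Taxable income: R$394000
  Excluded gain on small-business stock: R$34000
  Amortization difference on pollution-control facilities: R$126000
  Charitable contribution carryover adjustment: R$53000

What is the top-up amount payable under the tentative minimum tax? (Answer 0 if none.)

R$0

General income tax:
  R$46000 × 13% = R$5980
  R$31000 × 24% = R$7440
  R$317000 × 30% = R$95100
  → R$108520

Tentative minimum tax:
  Adjusted income: R$394000 + R$34000 + R$126000 + R$53000 = R$607000
  Exemption: R$85000 − 25% × (R$607000 − R$361000) = R$85000 − R$61500 = R$23500
  Base: R$607000 − R$23500 = R$583500
  R$583500 × 16% = R$93360

R$93360 ≤ R$108520, so no add-on is due.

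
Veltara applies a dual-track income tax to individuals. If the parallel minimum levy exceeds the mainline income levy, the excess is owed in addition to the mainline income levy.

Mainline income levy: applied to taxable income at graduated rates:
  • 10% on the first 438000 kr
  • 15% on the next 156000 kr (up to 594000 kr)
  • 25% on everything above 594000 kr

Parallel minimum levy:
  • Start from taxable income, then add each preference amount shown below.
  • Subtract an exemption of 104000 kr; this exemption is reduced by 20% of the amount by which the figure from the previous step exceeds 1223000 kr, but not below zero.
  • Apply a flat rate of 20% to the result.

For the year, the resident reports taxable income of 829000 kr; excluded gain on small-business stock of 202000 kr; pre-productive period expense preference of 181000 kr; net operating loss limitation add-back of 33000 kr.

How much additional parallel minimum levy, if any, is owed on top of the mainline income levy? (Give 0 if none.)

103130 kr

Parallel minimum levy:
  Adjusted income: 829000 kr + 202000 kr + 181000 kr + 33000 kr = 1245000 kr
  Exemption: 104000 kr − 20% × (1245000 kr − 1223000 kr) = 104000 kr − 4400 kr = 99600 kr
  Base: 1245000 kr − 99600 kr = 1145400 kr
  1145400 kr × 20% = 229080 kr

Mainline income levy:
  438000 kr × 10% = 43800 kr
  156000 kr × 15% = 23400 kr
  235000 kr × 25% = 58750 kr
  → 125950 kr

Excess of parallel minimum levy over mainline income levy: 229080 kr − 125950 kr = 103130 kr.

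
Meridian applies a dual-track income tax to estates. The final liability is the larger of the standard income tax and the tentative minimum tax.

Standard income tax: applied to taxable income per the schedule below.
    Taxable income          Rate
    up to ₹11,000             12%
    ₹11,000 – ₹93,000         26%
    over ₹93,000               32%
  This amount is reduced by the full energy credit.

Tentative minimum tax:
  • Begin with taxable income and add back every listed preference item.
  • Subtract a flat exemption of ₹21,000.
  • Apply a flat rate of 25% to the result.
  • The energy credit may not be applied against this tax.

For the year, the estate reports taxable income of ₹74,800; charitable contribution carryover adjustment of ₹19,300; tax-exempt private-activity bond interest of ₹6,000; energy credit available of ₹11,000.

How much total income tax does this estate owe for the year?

₹19,775

Standard income tax:
  ₹11,000 × 12% = ₹1,320
  ₹63,800 × 26% = ₹16,588
  → ₹17,908
  Less energy credit ₹11,000 → ₹6,908

Tentative minimum tax:
  Adjusted income: ₹74,800 + ₹19,300 + ₹6,000 = ₹100,100
  Less exemption ₹21,000 → base ₹79,100
  ₹79,100 × 25% = ₹19,775

₹19,775 > ₹6,908, so the tentative minimum tax is the binding amount.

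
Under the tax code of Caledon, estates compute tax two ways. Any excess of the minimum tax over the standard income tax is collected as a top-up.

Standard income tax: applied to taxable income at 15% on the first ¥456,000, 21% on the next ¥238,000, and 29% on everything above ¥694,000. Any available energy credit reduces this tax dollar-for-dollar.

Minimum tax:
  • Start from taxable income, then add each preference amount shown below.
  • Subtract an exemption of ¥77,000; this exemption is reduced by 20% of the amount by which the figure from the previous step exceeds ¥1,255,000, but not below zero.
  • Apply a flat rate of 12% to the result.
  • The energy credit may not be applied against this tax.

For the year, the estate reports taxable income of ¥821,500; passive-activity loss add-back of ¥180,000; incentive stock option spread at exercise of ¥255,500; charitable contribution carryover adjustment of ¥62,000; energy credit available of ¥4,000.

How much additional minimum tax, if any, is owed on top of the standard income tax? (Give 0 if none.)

Standard income tax:
  ¥456,000 × 15% = ¥68,400
  ¥238,000 × 21% = ¥49,980
  ¥127,500 × 29% = ¥36,975
  → ¥155,355
  Less energy credit ¥4,000 → ¥151,355

Minimum tax:
  Adjusted income: ¥821,500 + ¥180,000 + ¥255,500 + ¥62,000 = ¥1,319,000
  Exemption: ¥77,000 − 20% × (¥1,319,000 − ¥1,255,000) = ¥77,000 − ¥12,800 = ¥64,200
  Base: ¥1,319,000 − ¥64,200 = ¥1,254,800
  ¥1,254,800 × 12% = ¥150,576

¥150,576 ≤ ¥151,355, so no add-on is due.

¥0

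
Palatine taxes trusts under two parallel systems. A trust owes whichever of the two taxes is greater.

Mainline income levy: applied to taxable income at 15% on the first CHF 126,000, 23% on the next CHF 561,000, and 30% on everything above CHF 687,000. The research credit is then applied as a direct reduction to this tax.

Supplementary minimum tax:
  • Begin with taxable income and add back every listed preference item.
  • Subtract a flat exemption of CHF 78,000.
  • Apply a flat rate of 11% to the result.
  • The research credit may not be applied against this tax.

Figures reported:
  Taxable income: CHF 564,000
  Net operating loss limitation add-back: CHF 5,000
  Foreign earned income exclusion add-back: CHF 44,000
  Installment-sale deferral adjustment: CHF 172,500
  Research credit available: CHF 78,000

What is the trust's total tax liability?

Mainline income levy:
  CHF 126,000 × 15% = CHF 18,900
  CHF 438,000 × 23% = CHF 100,740
  → CHF 119,640
  Less research credit CHF 78,000 → CHF 41,640

Supplementary minimum tax:
  Adjusted income: CHF 564,000 + CHF 5,000 + CHF 44,000 + CHF 172,500 = CHF 785,500
  Less exemption CHF 78,000 → base CHF 707,500
  CHF 707,500 × 11% = CHF 77,825

CHF 77,825 > CHF 41,640, so the supplementary minimum tax is the binding amount.

CHF 77,825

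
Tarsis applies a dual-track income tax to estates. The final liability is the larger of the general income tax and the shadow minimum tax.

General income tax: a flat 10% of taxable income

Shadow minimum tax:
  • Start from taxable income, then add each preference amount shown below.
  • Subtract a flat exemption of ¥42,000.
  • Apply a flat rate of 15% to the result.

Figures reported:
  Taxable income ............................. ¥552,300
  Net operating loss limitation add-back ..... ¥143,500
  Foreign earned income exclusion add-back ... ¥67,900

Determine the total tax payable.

General income tax:
  ¥552,300 × 10% = ¥55,230

Shadow minimum tax:
  Adjusted income: ¥552,300 + ¥143,500 + ¥67,900 = ¥763,700
  Less exemption ¥42,000 → base ¥721,700
  ¥721,700 × 15% = ¥108,255

¥108,255 > ¥55,230, so the shadow minimum tax is the binding amount.

¥108,255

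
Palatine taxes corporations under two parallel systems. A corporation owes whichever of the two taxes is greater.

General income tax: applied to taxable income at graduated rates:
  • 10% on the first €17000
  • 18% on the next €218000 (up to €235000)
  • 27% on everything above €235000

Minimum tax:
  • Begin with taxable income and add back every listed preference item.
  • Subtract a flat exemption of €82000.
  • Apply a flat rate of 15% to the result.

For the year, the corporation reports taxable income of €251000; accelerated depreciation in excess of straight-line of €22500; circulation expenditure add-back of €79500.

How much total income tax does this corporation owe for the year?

€45260

Minimum tax:
  Adjusted income: €251000 + €22500 + €79500 = €353000
  Less exemption €82000 → base €271000
  €271000 × 15% = €40650

General income tax:
  €17000 × 10% = €1700
  €218000 × 18% = €39240
  €16000 × 27% = €4320
  → €45260

€45260 > €40650, so the general income tax governs.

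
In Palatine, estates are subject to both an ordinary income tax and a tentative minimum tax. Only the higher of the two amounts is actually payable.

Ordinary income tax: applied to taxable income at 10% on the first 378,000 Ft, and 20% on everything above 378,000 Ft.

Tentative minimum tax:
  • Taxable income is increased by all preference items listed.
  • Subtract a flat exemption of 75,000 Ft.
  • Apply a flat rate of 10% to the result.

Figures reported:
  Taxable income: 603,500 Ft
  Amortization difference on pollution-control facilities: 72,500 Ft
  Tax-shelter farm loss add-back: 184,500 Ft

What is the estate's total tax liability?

Ordinary income tax:
  378,000 Ft × 10% = 37,800 Ft
  225,500 Ft × 20% = 45,100 Ft
  → 82,900 Ft

Tentative minimum tax:
  Adjusted income: 603,500 Ft + 72,500 Ft + 184,500 Ft = 860,500 Ft
  Less exemption 75,000 Ft → base 785,500 Ft
  785,500 Ft × 10% = 78,550 Ft

82,900 Ft > 78,550 Ft, so the ordinary income tax governs.

82,900 Ft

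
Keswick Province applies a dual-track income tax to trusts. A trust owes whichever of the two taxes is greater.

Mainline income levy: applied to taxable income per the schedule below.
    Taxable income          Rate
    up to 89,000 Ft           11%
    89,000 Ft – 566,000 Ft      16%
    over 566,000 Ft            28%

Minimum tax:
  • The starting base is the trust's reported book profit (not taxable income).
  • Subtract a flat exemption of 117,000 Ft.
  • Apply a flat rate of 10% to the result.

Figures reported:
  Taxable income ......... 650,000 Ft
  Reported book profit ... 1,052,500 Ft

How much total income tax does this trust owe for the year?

Mainline income levy:
  89,000 Ft × 11% = 9,790 Ft
  477,000 Ft × 16% = 76,320 Ft
  84,000 Ft × 28% = 23,520 Ft
  → 109,630 Ft

Minimum tax:
  Base (reported book profit): 1,052,500 Ft
  Less exemption 117,000 Ft → base 935,500 Ft
  935,500 Ft × 10% = 93,550 Ft

109,630 Ft > 93,550 Ft, so the mainline income levy governs.

109,630 Ft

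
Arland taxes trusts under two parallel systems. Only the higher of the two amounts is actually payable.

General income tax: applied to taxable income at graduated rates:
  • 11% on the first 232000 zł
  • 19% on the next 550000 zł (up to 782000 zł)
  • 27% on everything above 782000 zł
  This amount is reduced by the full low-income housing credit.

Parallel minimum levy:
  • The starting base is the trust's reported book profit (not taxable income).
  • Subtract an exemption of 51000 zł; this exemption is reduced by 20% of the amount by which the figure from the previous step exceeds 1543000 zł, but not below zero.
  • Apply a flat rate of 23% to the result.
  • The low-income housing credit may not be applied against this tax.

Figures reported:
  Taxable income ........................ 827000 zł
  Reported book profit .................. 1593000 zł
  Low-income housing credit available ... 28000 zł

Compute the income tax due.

Parallel minimum levy:
  Base (reported book profit): 1593000 zł
  Exemption: 51000 zł − 20% × (1593000 zł − 1543000 zł) = 51000 zł − 10000 zł = 41000 zł
  Base: 1593000 zł − 41000 zł = 1552000 zł
  1552000 zł × 23% = 356960 zł

General income tax:
  232000 zł × 11% = 25520 zł
  550000 zł × 19% = 104500 zł
  45000 zł × 27% = 12150 zł
  → 142170 zł
  Less low-income housing credit 28000 zł → 114170 zł

356960 zł > 114170 zł, so the parallel minimum levy is the binding amount.

356960 zł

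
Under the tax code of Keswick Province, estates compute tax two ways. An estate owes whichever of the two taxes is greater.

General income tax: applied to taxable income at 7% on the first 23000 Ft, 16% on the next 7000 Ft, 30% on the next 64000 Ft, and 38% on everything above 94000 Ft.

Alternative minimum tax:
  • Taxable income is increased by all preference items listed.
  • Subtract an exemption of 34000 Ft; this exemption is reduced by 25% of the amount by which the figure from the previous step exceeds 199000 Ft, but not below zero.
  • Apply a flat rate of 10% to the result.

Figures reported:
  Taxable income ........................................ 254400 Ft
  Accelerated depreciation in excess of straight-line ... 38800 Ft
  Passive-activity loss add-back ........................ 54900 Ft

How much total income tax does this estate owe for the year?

General income tax:
  23000 Ft × 7% = 1610 Ft
  7000 Ft × 16% = 1120 Ft
  64000 Ft × 30% = 19200 Ft
  160400 Ft × 38% = 60952 Ft
  → 82882 Ft

Alternative minimum tax:
  Adjusted income: 254400 Ft + 38800 Ft + 54900 Ft = 348100 Ft
  Exemption: 25% × (348100 Ft − 199000 Ft) = 37275 Ft ≥ 34000 Ft, so the exemption is fully phased out
  Base: 348100 Ft − 0 Ft = 348100 Ft
  348100 Ft × 10% = 34810 Ft

82882 Ft > 34810 Ft, so the general income tax governs.

82882 Ft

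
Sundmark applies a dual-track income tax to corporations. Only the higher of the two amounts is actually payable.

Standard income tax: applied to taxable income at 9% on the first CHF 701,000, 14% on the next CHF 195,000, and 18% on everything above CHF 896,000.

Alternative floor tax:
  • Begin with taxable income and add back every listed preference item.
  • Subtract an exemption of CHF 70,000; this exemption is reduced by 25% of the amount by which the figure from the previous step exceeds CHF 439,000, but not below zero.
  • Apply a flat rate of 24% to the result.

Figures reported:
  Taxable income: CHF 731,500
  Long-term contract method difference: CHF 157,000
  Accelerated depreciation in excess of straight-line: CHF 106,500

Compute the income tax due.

CHF 238,800

Alternative floor tax:
  Adjusted income: CHF 731,500 + CHF 157,000 + CHF 106,500 = CHF 995,000
  Exemption: 25% × (CHF 995,000 − CHF 439,000) = CHF 139,000 ≥ CHF 70,000, so the exemption is fully phased out
  Base: CHF 995,000 − CHF 0 = CHF 995,000
  CHF 995,000 × 24% = CHF 238,800

Standard income tax:
  CHF 701,000 × 9% = CHF 63,090
  CHF 30,500 × 14% = CHF 4,270
  → CHF 67,360

CHF 238,800 > CHF 67,360, so the alternative floor tax is the binding amount.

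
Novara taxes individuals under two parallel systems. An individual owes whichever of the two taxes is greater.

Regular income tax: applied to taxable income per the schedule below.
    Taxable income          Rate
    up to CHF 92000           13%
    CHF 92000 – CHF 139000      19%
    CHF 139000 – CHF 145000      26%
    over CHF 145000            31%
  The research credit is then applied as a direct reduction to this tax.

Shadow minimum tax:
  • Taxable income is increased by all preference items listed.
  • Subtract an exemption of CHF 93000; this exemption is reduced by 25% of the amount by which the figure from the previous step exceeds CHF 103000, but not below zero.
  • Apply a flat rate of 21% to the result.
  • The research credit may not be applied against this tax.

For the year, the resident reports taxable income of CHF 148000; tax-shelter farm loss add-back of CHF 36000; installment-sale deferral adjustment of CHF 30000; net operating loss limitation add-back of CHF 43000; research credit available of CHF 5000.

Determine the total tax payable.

Shadow minimum tax:
  Adjusted income: CHF 148000 + CHF 36000 + CHF 30000 + CHF 43000 = CHF 257000
  Exemption: CHF 93000 − 25% × (CHF 257000 − CHF 103000) = CHF 93000 − CHF 38500 = CHF 54500
  Base: CHF 257000 − CHF 54500 = CHF 202500
  CHF 202500 × 21% = CHF 42525

Regular income tax:
  CHF 92000 × 13% = CHF 11960
  CHF 47000 × 19% = CHF 8930
  CHF 6000 × 26% = CHF 1560
  CHF 3000 × 31% = CHF 930
  → CHF 23380
  Less research credit CHF 5000 → CHF 18380

CHF 42525 > CHF 18380, so the shadow minimum tax is the binding amount.

CHF 42525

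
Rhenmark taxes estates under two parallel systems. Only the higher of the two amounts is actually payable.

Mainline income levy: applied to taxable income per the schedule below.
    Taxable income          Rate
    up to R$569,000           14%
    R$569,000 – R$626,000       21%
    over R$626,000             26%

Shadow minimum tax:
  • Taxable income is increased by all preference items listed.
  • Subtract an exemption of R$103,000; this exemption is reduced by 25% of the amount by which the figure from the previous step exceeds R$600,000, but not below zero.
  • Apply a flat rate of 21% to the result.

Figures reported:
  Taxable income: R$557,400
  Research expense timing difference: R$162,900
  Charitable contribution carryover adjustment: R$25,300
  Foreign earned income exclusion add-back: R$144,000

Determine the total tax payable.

Shadow minimum tax:
  Adjusted income: R$557,400 + R$162,900 + R$25,300 + R$144,000 = R$889,600
  Exemption: R$103,000 − 25% × (R$889,600 − R$600,000) = R$103,000 − R$72,400 = R$30,600
  Base: R$889,600 − R$30,600 = R$859,000
  R$859,000 × 21% = R$180,390

Mainline income levy:
  R$557,400 × 14% = R$78,036

R$180,390 > R$78,036, so the shadow minimum tax is the binding amount.

R$180,390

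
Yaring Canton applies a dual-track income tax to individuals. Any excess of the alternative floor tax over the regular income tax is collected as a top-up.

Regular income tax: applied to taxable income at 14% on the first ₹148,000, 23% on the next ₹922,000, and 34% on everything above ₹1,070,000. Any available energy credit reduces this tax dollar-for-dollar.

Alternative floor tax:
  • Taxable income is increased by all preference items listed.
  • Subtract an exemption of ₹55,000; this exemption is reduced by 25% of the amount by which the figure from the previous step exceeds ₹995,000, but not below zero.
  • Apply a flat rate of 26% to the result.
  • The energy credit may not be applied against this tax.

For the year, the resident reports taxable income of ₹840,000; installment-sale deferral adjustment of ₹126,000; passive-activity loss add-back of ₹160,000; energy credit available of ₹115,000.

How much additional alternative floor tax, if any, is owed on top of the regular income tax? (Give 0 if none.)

Alternative floor tax:
  Adjusted income: ₹840,000 + ₹126,000 + ₹160,000 = ₹1,126,000
  Exemption: ₹55,000 − 25% × (₹1,126,000 − ₹995,000) = ₹55,000 − ₹32,750 = ₹22,250
  Base: ₹1,126,000 − ₹22,250 = ₹1,103,750
  ₹1,103,750 × 26% = ₹286,975

Regular income tax:
  ₹148,000 × 14% = ₹20,720
  ₹692,000 × 23% = ₹159,160
  → ₹179,880
  Less energy credit ₹115,000 → ₹64,880

Excess of alternative floor tax over regular income tax: ₹286,975 − ₹64,880 = ₹222,095.

₹222,095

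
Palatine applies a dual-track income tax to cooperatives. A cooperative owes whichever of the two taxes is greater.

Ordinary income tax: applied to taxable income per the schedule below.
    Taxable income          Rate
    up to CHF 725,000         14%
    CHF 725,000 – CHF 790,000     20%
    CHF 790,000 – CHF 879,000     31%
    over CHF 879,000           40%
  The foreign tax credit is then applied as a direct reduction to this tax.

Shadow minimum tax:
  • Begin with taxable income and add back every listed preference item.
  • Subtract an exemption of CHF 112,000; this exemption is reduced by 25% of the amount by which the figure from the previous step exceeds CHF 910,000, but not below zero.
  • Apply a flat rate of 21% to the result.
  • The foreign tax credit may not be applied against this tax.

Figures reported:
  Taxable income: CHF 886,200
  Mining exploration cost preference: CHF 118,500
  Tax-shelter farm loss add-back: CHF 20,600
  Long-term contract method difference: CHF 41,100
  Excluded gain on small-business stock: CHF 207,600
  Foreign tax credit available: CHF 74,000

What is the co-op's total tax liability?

CHF 263,130

Shadow minimum tax:
  Adjusted income: CHF 886,200 + CHF 118,500 + CHF 20,600 + CHF 41,100 + CHF 207,600 = CHF 1,274,000
  Exemption: CHF 112,000 − 25% × (CHF 1,274,000 − CHF 910,000) = CHF 112,000 − CHF 91,000 = CHF 21,000
  Base: CHF 1,274,000 − CHF 21,000 = CHF 1,253,000
  CHF 1,253,000 × 21% = CHF 263,130

Ordinary income tax:
  CHF 725,000 × 14% = CHF 101,500
  CHF 65,000 × 20% = CHF 13,000
  CHF 89,000 × 31% = CHF 27,590
  CHF 7,200 × 40% = CHF 2,880
  → CHF 144,970
  Less foreign tax credit CHF 74,000 → CHF 70,970

CHF 263,130 > CHF 70,970, so the shadow minimum tax is the binding amount.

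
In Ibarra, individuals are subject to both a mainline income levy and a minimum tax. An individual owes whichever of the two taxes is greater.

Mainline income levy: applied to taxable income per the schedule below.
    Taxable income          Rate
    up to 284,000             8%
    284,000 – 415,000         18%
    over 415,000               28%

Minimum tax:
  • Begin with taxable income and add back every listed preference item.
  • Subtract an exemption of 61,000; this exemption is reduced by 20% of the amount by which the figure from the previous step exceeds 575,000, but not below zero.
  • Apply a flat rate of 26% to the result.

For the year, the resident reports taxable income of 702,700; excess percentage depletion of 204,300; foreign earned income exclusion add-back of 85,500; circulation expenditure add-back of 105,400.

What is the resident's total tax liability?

285,454

Mainline income levy:
  284,000 × 8% = 22,720
  131,000 × 18% = 23,580
  287,700 × 28% = 80,556
  → 126,856

Minimum tax:
  Adjusted income: 702,700 + 204,300 + 85,500 + 105,400 = 1,097,900
  Exemption: 20% × (1,097,900 − 575,000) = 104,580 ≥ 61,000, so the exemption is fully phased out
  Base: 1,097,900 − 0 = 1,097,900
  1,097,900 × 26% = 285,454

285,454 > 126,856, so the minimum tax is the binding amount.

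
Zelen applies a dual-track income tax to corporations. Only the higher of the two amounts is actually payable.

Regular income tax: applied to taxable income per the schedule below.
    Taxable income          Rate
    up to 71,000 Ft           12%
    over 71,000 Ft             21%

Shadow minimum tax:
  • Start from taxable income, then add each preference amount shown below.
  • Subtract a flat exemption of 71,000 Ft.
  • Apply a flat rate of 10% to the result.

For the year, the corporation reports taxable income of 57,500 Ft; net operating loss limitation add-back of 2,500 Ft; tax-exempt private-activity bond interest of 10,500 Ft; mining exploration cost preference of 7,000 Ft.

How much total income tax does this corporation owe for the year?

Regular income tax:
  57,500 Ft × 12% = 6,900 Ft

Shadow minimum tax:
  Adjusted income: 57,500 Ft + 2,500 Ft + 10,500 Ft + 7,000 Ft = 77,500 Ft
  Less exemption 71,000 Ft → base 6,500 Ft
  6,500 Ft × 10% = 650 Ft

6,900 Ft > 650 Ft, so the regular income tax governs.

6,900 Ft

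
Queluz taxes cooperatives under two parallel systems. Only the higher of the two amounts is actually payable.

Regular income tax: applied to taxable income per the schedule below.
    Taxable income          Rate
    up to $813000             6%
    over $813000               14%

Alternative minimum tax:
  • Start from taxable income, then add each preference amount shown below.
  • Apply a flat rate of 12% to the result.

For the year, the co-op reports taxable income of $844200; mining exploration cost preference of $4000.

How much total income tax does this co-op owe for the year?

$101784

Alternative minimum tax:
  Adjusted income: $844200 + $4000 = $848200
  $848200 × 12% = $101784

Regular income tax:
  $813000 × 6% = $48780
  $31200 × 14% = $4368
  → $53148

$101784 > $53148, so the alternative minimum tax is the binding amount.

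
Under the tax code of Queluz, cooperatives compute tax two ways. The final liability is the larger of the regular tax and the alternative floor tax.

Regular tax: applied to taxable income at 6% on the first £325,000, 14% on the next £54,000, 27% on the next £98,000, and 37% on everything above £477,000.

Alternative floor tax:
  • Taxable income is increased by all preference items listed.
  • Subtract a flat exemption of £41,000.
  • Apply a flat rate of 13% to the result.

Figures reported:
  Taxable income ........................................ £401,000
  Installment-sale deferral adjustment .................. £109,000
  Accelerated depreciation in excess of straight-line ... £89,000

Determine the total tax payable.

£72,540

Regular tax:
  £325,000 × 6% = £19,500
  £54,000 × 14% = £7,560
  £22,000 × 27% = £5,940
  → £33,000

Alternative floor tax:
  Adjusted income: £401,000 + £109,000 + £89,000 = £599,000
  Less exemption £41,000 → base £558,000
  £558,000 × 13% = £72,540

£72,540 > £33,000, so the alternative floor tax is the binding amount.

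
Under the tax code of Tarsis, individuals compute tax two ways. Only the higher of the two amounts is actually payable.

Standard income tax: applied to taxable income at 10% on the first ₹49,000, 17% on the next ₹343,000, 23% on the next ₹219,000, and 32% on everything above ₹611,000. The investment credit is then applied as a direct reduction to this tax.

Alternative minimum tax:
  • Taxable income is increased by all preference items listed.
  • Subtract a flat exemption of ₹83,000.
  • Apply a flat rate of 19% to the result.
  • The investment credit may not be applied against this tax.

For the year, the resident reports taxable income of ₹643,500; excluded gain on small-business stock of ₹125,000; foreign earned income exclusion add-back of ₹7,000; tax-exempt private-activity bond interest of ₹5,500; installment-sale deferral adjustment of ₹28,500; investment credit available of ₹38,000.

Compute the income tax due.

₹138,035

Alternative minimum tax:
  Adjusted income: ₹643,500 + ₹125,000 + ₹7,000 + ₹5,500 + ₹28,500 = ₹809,500
  Less exemption ₹83,000 → base ₹726,500
  ₹726,500 × 19% = ₹138,035

Standard income tax:
  ₹49,000 × 10% = ₹4,900
  ₹343,000 × 17% = ₹58,310
  ₹219,000 × 23% = ₹50,370
  ₹32,500 × 32% = ₹10,400
  → ₹123,980
  Less investment credit ₹38,000 → ₹85,980

₹138,035 > ₹85,980, so the alternative minimum tax is the binding amount.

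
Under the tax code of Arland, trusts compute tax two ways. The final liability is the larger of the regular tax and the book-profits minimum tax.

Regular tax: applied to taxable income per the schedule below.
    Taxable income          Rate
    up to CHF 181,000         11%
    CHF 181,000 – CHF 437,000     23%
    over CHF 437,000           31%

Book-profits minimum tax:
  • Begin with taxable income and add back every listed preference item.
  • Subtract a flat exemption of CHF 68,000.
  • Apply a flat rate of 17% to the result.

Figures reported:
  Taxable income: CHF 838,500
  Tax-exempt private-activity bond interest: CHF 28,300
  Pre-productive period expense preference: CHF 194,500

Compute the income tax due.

Book-profits minimum tax:
  Adjusted income: CHF 838,500 + CHF 28,300 + CHF 194,500 = CHF 1,061,300
  Less exemption CHF 68,000 → base CHF 993,300
  CHF 993,300 × 17% = CHF 168,861

Regular tax:
  CHF 181,000 × 11% = CHF 19,910
  CHF 256,000 × 23% = CHF 58,880
  CHF 401,500 × 31% = CHF 124,465
  → CHF 203,255

CHF 203,255 > CHF 168,861, so the regular tax governs.

CHF 203,255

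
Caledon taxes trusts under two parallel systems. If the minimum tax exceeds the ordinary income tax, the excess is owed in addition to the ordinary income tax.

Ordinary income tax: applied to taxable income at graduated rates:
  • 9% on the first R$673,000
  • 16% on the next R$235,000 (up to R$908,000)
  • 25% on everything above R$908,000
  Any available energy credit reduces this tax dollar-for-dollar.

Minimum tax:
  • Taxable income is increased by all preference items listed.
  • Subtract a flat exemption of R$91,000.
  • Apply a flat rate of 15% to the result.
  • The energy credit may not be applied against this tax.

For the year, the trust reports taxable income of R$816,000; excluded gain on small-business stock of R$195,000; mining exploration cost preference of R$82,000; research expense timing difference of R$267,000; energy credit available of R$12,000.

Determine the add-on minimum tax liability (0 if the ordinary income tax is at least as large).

R$118,900

Minimum tax:
  Adjusted income: R$816,000 + R$195,000 + R$82,000 + R$267,000 = R$1,360,000
  Less exemption R$91,000 → base R$1,269,000
  R$1,269,000 × 15% = R$190,350

Ordinary income tax:
  R$673,000 × 9% = R$60,570
  R$143,000 × 16% = R$22,880
  → R$83,450
  Less energy credit R$12,000 → R$71,450

Excess of minimum tax over ordinary income tax: R$190,350 − R$71,450 = R$118,900.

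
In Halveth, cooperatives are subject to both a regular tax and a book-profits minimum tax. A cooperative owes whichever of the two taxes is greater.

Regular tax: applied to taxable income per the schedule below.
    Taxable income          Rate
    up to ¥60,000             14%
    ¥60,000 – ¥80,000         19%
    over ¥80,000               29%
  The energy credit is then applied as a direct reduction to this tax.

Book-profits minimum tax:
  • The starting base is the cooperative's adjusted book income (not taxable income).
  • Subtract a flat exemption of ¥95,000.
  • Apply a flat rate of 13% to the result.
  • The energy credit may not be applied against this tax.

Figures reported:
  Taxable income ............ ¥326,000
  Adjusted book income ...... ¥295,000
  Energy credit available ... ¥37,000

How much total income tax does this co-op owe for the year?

Book-profits minimum tax:
  Base (adjusted book income): ¥295,000
  Less exemption ¥95,000 → base ¥200,000
  ¥200,000 × 13% = ¥26,000

Regular tax:
  ¥60,000 × 14% = ¥8,400
  ¥20,000 × 19% = ¥3,800
  ¥246,000 × 29% = ¥71,340
  → ¥83,540
  Less energy credit ¥37,000 → ¥46,540

¥46,540 > ¥26,000, so the regular tax governs.

¥46,540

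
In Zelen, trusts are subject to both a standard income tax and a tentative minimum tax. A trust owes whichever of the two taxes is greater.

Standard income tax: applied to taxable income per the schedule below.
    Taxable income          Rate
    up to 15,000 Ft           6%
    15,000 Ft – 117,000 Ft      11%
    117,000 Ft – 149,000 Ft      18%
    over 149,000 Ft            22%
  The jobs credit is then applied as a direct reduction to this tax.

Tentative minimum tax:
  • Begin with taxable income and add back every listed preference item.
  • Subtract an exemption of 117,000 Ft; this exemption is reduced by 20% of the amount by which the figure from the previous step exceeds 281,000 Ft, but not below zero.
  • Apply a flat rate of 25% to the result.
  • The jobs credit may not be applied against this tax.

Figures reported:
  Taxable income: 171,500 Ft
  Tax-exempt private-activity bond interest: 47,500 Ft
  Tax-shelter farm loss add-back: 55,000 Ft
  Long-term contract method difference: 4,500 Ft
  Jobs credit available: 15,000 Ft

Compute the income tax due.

Tentative minimum tax:
  Adjusted income: 171,500 Ft + 47,500 Ft + 55,000 Ft + 4,500 Ft = 278,500 Ft
  Exemption: 278,500 Ft ≤ 281,000 Ft, so full 117,000 Ft applies
  Base: 278,500 Ft − 117,000 Ft = 161,500 Ft
  161,500 Ft × 25% = 40,375 Ft

Standard income tax:
  15,000 Ft × 6% = 900 Ft
  102,000 Ft × 11% = 11,220 Ft
  32,000 Ft × 18% = 5,760 Ft
  22,500 Ft × 22% = 4,950 Ft
  → 22,830 Ft
  Less jobs credit 15,000 Ft → 7,830 Ft

40,375 Ft > 7,830 Ft, so the tentative minimum tax is the binding amount.

40,375 Ft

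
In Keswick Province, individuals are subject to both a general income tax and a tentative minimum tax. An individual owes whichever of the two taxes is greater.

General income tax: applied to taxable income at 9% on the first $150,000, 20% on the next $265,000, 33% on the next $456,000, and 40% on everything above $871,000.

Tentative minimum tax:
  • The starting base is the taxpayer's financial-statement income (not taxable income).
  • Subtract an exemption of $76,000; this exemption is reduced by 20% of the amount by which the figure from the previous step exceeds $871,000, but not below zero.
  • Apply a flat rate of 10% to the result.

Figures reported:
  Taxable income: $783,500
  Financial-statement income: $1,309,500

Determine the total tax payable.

Tentative minimum tax:
  Base (financial-statement income): $1,309,500
  Exemption: 20% × ($1,309,500 − $871,000) = $87,700 ≥ $76,000, so the exemption is fully phased out
  Base: $1,309,500 − $0 = $1,309,500
  $1,309,500 × 10% = $130,950

General income tax:
  $150,000 × 9% = $13,500
  $265,000 × 20% = $53,000
  $368,500 × 33% = $121,605
  → $188,105

$188,105 > $130,950, so the general income tax governs.

$188,105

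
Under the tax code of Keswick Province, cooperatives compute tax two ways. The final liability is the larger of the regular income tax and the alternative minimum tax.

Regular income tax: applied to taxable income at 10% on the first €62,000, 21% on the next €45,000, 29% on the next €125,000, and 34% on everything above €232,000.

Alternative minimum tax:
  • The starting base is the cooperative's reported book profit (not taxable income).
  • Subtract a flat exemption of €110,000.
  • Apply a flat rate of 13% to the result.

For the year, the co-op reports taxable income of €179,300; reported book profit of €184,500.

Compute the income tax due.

Regular income tax:
  €62,000 × 10% = €6,200
  €45,000 × 21% = €9,450
  €72,300 × 29% = €20,967
  → €36,617

Alternative minimum tax:
  Base (reported book profit): €184,500
  Less exemption €110,000 → base €74,500
  €74,500 × 13% = €9,685

€36,617 > €9,685, so the regular income tax governs.

€36,617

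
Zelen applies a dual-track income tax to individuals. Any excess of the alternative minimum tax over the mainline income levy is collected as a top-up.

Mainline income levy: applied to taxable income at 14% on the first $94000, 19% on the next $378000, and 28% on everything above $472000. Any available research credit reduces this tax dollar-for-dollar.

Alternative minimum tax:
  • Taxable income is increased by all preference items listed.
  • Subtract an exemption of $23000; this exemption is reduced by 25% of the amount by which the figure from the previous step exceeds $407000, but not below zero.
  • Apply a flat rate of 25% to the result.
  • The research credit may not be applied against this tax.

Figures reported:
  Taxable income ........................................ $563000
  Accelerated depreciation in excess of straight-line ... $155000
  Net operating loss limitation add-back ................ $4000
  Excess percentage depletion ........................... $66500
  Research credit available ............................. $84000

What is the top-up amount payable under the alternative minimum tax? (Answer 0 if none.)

Mainline income levy:
  $94000 × 14% = $13160
  $378000 × 19% = $71820
  $91000 × 28% = $25480
  → $110460
  Less research credit $84000 → $26460

Alternative minimum tax:
  Adjusted income: $563000 + $155000 + $4000 + $66500 = $788500
  Exemption: 25% × ($788500 − $407000) = $95375 ≥ $23000, so the exemption is fully phased out
  Base: $788500 − $0 = $788500
  $788500 × 25% = $197125

Excess of alternative minimum tax over mainline income levy: $197125 − $26460 = $170665.

$170665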